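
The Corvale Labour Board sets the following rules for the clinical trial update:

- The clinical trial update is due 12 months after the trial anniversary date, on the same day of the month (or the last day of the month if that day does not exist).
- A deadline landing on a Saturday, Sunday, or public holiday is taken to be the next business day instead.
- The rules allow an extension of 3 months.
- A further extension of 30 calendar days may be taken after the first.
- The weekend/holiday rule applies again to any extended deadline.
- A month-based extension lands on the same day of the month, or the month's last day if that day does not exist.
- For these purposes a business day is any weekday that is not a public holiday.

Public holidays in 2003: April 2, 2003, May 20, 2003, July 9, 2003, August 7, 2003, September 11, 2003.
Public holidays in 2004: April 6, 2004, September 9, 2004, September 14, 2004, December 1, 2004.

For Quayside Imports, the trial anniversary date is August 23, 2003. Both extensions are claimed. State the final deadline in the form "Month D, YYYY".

December 23, 2004

12 months from August 23, 2003 is August 23, 2004.
August 23, 2004 is a Monday and not a listed holiday, so it stands.
Applying the 3 months extension: 3 months after August 23, 2004 is November 23, 2004.
November 23, 2004 falls on a Tuesday, which is a business day, so no adjustment is needed.
With the 30-day extension, November 23, 2004 becomes December 23, 2004.
December 23, 2004 (Thursday) is already a business day.
Deadline: December 23, 2004.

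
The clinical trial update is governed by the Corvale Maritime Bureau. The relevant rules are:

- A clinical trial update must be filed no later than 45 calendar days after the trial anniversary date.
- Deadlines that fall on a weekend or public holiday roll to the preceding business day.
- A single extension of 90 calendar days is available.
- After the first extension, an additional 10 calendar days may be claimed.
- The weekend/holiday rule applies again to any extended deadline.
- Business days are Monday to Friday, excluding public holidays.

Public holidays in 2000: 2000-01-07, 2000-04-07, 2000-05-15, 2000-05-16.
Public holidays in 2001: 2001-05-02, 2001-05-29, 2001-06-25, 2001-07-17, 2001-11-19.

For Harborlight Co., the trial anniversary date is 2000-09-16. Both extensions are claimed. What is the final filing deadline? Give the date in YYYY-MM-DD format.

2001-02-08

45 calendar days after 2000-09-16 is 2000-10-31.
2000-10-31 falls on a Tuesday, which is a business day, so no adjustment is needed.
Applying the 90-calendar-day extension: 2000-10-31 + 90 days = 2001-01-29.
2001-01-29 (Monday) is already a business day.
The 10-calendar-day extension moves the deadline from 2001-01-29 to 2001-02-08.
2001-02-08 is a Thursday and not a listed holiday, so it stands.
So the filing is due 2001-02-08.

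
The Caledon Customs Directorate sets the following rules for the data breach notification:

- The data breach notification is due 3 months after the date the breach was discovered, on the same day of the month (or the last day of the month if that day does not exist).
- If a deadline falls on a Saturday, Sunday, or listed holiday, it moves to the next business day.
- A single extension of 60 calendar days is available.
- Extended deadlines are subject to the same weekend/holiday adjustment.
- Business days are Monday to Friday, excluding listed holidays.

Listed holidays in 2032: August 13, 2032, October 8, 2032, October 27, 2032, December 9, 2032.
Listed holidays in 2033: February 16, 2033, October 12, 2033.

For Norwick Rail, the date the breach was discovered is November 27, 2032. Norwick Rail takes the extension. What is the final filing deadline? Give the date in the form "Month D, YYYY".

April 29, 2033

3 months after November 27, 2032, on the same day of the month, is February 27, 2033.
February 27, 2033 falls on a Sunday. Rolling to the next business day gives February 28, 2033, a Monday.
Applying the 60-calendar-day extension: February 28, 2033 + 60 days = April 29, 2033.
April 29, 2033 (Friday) is already a business day.
Final deadline: April 29, 2033.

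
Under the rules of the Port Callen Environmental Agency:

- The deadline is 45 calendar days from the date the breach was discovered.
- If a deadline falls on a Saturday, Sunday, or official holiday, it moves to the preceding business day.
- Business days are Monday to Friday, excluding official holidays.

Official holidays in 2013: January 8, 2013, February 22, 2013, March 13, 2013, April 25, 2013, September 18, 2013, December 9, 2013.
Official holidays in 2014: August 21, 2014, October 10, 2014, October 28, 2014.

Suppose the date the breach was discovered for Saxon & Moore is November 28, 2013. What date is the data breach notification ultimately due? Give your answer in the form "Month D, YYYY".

January 10, 2014

45 calendar days after November 28, 2013 is January 12, 2014.
January 12, 2014 falls on a Sunday. Rolling to the preceding business day gives January 10, 2014, a Friday.
The final due date is January 10, 2014.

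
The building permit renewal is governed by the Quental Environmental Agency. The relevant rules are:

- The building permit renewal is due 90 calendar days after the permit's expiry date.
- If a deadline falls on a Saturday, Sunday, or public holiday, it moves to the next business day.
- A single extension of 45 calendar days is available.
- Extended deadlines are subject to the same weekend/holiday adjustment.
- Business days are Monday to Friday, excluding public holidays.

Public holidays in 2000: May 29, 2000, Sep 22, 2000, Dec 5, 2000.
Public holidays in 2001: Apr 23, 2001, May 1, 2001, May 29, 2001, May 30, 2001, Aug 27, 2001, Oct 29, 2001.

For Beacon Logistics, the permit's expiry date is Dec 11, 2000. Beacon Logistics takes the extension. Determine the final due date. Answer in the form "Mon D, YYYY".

Trigger date Dec 11, 2000 + 90 calendar days = Mar 11, 2001.
Mar 11, 2001 is a Sunday, so it moves to the next business day, Mar 12, 2001 (Monday).
With the 45-day extension, Mar 12, 2001 becomes Apr 26, 2001.
Apr 26, 2001 (Thursday) is already a business day.
The final due date is Apr 26, 2001.

Apr 26, 2001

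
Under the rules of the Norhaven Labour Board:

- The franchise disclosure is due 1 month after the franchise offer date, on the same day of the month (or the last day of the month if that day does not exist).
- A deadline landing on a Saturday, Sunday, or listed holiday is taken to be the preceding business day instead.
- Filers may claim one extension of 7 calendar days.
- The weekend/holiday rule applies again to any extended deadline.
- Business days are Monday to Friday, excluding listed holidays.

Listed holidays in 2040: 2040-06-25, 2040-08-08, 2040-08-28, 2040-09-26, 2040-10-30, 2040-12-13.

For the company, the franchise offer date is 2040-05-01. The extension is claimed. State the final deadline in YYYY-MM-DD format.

2040-06-08

1 month from 2040-05-01 is 2040-06-01.
2040-06-01 is a Friday and not a listed holiday, so it stands.
Applying the 7-calendar-day extension: 2040-06-01 + 7 days = 2040-06-08.
2040-06-08 falls on a Friday, which is a business day, so no adjustment is needed.
The final due date is 2040-06-08.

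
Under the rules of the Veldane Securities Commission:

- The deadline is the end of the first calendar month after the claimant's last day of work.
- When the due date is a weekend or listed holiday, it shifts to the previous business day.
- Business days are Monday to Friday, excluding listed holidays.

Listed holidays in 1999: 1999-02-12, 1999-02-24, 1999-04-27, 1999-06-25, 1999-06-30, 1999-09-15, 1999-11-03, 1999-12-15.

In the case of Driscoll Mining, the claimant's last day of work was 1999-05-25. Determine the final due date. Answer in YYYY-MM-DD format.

The first month after 1999-05-25 is June 1999, whose last day is 1999-06-30.
1999-06-30 is a listed holiday, so it moves to the preceding business day, 1999-06-29 (Tuesday).
Deadline: 1999-06-29.

1999-06-29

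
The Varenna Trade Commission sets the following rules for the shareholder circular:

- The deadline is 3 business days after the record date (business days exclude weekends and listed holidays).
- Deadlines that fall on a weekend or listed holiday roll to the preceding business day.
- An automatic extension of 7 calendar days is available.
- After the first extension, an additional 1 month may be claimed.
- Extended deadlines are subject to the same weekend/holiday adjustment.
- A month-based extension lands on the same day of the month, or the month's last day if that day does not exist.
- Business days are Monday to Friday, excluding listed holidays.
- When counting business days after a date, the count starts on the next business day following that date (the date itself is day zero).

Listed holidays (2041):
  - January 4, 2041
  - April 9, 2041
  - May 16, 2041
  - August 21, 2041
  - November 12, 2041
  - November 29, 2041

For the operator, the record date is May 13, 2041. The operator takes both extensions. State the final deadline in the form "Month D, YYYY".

Starting the day after May 13, 2041 and counting 3 business days lands on May 17, 2041.
May 17, 2041 falls on a Friday, which is a business day, so no adjustment is needed.
The 7-calendar-day extension moves the deadline from May 17, 2041 to May 24, 2041.
May 24, 2041 falls on a Friday, which is a business day, so no adjustment is needed.
Add 1 month to May 24, 2041: June 24, 2041.
June 24, 2041 falls on a Monday, which is a business day, so no adjustment is needed.
So the filing is due June 24, 2041.

June 24, 2041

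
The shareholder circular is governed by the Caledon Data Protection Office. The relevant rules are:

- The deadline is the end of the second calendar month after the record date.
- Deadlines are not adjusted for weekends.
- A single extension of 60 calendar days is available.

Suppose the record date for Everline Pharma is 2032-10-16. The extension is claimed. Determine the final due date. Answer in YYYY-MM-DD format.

2033-03-01

2 months after 2032-10-16 falls in December 2032; the last day of that month is 2032-12-31.
2032-12-31 falls on a Friday. The rules make no weekend/holiday allowance, so it remains 2032-12-31.
Add the 60 calendar-day extension to 2032-12-31: 2033-03-01.
2033-03-01 is a Tuesday; no weekend or holiday adjustment applies.
So the filing is due 2033-03-01.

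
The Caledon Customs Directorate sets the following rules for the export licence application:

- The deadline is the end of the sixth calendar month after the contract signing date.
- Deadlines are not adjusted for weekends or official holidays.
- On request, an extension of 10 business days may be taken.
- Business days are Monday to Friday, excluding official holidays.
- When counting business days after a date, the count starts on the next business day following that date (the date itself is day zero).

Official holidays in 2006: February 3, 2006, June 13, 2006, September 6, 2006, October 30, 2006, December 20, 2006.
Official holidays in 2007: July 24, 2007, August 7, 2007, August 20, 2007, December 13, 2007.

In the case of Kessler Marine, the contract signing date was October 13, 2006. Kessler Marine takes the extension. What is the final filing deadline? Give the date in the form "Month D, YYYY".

May 14, 2007

6 months after October 13, 2006 falls in April 2007; the last day of that month is April 30, 2007.
April 30, 2007 falls on a Monday. The rules make no weekend/holiday allowance, so it remains April 30, 2007.
Counting 10 further business days from April 30, 2007 reaches May 14, 2007.
No adjustment is made for weekends or holidays, so May 14, 2007 stands.
So the filing is due May 14, 2007.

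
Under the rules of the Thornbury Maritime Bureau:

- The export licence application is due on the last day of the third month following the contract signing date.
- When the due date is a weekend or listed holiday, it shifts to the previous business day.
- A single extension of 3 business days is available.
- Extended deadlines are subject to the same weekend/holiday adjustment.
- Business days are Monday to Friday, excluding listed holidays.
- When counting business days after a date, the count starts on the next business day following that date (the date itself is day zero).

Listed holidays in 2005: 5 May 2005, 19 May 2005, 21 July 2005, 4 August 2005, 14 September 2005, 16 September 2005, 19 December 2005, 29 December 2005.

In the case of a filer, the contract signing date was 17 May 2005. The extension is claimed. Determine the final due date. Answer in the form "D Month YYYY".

3 months after 17 May 2005 falls in August 2005; the last day of that month is 31 August 2005.
31 August 2005 (Wednesday) is already a business day.
Counting 3 further business days from 31 August 2005 reaches 5 September 2005.
5 September 2005 falls on a Monday, which is a business day, so no adjustment is needed.
So the filing is due 5 September 2005.

5 September 2005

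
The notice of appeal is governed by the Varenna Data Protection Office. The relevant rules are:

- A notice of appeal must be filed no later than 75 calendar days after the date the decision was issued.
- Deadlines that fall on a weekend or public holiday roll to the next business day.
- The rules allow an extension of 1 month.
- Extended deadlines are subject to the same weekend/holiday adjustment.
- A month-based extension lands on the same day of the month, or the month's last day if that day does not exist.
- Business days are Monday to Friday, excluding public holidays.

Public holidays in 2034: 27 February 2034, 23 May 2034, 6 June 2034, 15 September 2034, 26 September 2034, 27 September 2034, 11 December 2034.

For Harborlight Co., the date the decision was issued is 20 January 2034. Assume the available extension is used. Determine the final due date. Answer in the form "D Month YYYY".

5 May 2034

From 20 January 2034, 75 calendar days later is 5 April 2034.
5 April 2034 falls on a Wednesday, which is a business day, so no adjustment is needed.
Add 1 month to 5 April 2034: 5 May 2034.
5 May 2034 is a Friday and not a listed holiday, so it stands.
The final due date is 5 May 2034.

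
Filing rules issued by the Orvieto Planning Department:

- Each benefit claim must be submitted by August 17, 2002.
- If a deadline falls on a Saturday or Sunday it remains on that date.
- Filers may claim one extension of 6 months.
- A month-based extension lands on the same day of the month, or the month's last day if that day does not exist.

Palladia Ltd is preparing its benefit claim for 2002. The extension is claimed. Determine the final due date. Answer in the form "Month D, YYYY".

The stated deadline is August 17, 2002.
August 17, 2002 falls on a Saturday. The rules make no weekend/holiday allowance, so it remains August 17, 2002.
Applying the 6 months extension: 6 months after August 17, 2002 is February 17, 2003.
February 17, 2003 falls on a Monday. The rules make no weekend/holiday allowance, so it remains February 17, 2003.
Final deadline: February 17, 2003.

February 17, 2003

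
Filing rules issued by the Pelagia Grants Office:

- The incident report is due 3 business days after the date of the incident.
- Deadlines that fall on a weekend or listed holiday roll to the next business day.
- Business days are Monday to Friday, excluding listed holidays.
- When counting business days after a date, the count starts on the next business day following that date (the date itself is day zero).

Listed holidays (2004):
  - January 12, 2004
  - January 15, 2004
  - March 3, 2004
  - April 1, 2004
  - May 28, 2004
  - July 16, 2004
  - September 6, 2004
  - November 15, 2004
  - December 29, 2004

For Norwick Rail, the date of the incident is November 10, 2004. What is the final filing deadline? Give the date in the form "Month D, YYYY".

November 16, 2004

3 business days after November 10, 2004, excluding weekends and holidays, is November 16, 2004.
Since November 16, 2004 is a Tuesday and not a holiday, the date is unchanged.
So the filing is due November 16, 2004.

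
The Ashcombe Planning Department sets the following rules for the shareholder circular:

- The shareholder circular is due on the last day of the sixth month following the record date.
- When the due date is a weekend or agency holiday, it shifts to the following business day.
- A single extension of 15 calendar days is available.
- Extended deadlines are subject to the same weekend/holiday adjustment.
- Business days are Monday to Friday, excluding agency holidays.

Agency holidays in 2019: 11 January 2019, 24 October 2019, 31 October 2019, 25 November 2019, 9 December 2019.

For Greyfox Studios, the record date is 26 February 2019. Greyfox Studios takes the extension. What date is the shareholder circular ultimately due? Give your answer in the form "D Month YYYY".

17 September 2019

6 months after 26 February 2019 is August 2019; that month ends on 31 August 2019.
31 August 2019 is a Saturday, so it moves to the next business day, 2 September 2019 (Monday).
Applying the 15-calendar-day extension: 2 September 2019 + 15 days = 17 September 2019.
17 September 2019 falls on a Tuesday, which is a business day, so no adjustment is needed.
The final due date is 17 September 2019.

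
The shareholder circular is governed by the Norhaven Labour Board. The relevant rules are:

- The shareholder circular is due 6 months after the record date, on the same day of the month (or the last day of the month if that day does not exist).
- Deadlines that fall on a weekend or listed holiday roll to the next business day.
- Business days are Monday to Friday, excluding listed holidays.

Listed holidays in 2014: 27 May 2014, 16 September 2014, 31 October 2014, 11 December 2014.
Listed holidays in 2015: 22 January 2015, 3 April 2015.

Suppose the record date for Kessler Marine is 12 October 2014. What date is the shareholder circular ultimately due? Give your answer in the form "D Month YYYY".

13 April 2015

Moving 6 months forward from 12 October 2014 on the corresponding day gives 12 April 2015.
Because 12 April 2015 is a Sunday, the deadline becomes 13 April 2015 (Monday).
So the filing is due 13 April 2015.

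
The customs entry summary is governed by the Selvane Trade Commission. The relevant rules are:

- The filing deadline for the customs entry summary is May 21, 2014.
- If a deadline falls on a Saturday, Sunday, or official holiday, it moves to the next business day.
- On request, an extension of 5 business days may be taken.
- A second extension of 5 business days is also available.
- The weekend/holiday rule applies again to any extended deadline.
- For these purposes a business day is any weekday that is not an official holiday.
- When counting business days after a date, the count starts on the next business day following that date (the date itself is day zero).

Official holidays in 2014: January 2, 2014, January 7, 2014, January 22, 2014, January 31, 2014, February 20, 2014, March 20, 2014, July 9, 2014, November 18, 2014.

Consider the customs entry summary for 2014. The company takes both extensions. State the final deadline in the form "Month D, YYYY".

June 4, 2014

Start from the fixed due date, May 21, 2014.
Since May 21, 2014 is a Wednesday and not a holiday, the date is unchanged.
Applying the 5-business-day extension: 5 business days after May 21, 2014 is May 28, 2014.
May 28, 2014 falls on a Wednesday, which is a business day, so no adjustment is needed.
Counting 5 further business days from May 28, 2014 reaches June 4, 2014.
June 4, 2014 is a Wednesday and not a listed holiday, so it stands.
The final due date is June 4, 2014.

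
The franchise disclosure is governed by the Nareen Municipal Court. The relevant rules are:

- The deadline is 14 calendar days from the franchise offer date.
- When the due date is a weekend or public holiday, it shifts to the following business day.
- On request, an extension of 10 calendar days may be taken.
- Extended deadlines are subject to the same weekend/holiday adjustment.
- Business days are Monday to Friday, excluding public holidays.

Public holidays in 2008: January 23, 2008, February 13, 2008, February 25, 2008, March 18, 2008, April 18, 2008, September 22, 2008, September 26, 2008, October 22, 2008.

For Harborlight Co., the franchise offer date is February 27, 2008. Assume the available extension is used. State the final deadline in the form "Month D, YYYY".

March 24, 2008

From February 27, 2008, 14 calendar days later is March 12, 2008.
March 12, 2008 falls on a Wednesday, which is a business day, so no adjustment is needed.
Add the 10 calendar-day extension to March 12, 2008: March 22, 2008.
Because March 22, 2008 is a Saturday, the deadline becomes March 24, 2008 (Monday).
The final due date is March 24, 2008.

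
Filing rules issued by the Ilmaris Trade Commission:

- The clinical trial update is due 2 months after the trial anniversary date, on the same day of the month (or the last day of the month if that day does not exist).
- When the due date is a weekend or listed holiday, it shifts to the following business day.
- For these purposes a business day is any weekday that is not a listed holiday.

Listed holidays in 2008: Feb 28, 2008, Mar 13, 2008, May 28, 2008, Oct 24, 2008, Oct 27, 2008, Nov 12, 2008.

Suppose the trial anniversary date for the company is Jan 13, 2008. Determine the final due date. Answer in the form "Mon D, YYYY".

Mar 14, 2008

Moving 2 months forward from Jan 13, 2008 on the corresponding day gives Mar 13, 2008.
Mar 13, 2008 is a listed holiday, so it moves to the next business day, Mar 14, 2008 (Friday).
So the filing is due Mar 14, 2008.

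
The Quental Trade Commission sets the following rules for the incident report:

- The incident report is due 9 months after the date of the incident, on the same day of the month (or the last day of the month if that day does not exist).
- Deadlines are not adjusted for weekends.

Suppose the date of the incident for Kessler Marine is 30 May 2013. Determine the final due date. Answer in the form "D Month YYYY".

28 February 2014

9 months after 30 May 2013, on the same day of the month, is 28 February 2014 (day 30 does not exist in February, so the month's last day is used).
28 February 2014 falls on a Friday. The rules make no weekend/holiday allowance, so it remains 28 February 2014.
The final due date is 28 February 2014.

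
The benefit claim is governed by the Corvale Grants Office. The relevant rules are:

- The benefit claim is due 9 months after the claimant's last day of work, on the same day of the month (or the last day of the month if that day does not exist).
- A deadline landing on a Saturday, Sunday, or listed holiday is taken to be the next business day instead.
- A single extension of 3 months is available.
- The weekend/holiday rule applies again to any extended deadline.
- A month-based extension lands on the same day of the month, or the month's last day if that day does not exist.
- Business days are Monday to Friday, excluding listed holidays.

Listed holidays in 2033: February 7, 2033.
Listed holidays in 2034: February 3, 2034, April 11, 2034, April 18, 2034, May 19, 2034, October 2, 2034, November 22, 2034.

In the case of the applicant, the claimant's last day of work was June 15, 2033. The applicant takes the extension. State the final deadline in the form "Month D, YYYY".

June 15, 2034

Moving 9 months forward from June 15, 2033 on the corresponding day gives March 15, 2034.
March 15, 2034 is a Wednesday and not a listed holiday, so it stands.
The 3 months extension carries March 15, 2034 to June 15, 2034.
June 15, 2034 is a Thursday and not a listed holiday, so it stands.
Deadline: June 15, 2034.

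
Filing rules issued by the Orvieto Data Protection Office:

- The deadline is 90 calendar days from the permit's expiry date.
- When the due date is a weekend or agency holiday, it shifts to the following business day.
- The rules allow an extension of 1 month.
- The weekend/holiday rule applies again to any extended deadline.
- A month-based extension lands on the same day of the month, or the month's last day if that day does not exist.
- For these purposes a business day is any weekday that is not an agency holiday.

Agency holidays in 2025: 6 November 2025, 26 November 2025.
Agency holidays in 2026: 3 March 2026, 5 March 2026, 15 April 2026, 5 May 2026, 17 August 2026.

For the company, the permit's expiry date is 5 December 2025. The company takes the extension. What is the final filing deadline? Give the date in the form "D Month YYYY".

6 April 2026

90 calendar days after 5 December 2025 is 5 March 2026.
5 March 2026 is a listed holiday; the next business day is 6 March 2026 (Friday).
The 1 month extension carries 6 March 2026 to 6 April 2026.
6 April 2026 is a Monday and not a listed holiday, so it stands.
Final deadline: 6 April 2026.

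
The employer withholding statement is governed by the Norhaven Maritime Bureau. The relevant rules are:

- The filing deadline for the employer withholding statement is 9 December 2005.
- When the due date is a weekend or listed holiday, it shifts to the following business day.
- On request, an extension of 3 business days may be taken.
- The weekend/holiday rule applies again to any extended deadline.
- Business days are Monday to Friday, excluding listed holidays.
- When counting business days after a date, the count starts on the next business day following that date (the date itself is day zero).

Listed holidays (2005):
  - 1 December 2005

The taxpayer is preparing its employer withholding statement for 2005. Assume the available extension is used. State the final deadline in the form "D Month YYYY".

14 December 2005

Start from the fixed due date, 9 December 2005.
Since 9 December 2005 is a Friday and not a holiday, the date is unchanged.
The 3-business-day extension runs from 9 December 2005 to 14 December 2005.
14 December 2005 falls on a Wednesday, which is a business day, so no adjustment is needed.
The final due date is 14 December 2005.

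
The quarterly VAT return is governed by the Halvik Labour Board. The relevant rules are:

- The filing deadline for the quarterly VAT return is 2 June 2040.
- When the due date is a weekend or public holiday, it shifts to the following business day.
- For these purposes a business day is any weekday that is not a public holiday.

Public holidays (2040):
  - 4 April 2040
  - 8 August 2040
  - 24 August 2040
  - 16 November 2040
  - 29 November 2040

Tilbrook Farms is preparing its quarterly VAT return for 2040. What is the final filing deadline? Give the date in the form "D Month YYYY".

4 June 2040

The stated deadline is 2 June 2040.
2 June 2040 is a Saturday, so it moves to the next business day, 4 June 2040 (Monday).
Final deadline: 4 June 2040.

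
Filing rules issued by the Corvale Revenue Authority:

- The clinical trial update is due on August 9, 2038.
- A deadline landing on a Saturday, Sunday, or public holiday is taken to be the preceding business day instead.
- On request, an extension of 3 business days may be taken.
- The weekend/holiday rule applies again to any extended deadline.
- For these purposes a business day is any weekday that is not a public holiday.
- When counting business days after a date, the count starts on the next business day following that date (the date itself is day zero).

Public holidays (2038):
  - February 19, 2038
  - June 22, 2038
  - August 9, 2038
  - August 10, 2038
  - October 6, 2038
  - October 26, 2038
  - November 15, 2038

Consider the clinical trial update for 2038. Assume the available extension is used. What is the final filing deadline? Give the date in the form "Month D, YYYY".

August 13, 2038

Start from the fixed due date, August 9, 2038.
Because August 9, 2038 is a listed holiday, the deadline becomes August 6, 2038 (Friday).
Applying the 3-business-day extension: 3 business days after August 6, 2038 is August 13, 2038.
August 13, 2038 falls on a Friday, which is a business day, so no adjustment is needed.
Deadline: August 13, 2038.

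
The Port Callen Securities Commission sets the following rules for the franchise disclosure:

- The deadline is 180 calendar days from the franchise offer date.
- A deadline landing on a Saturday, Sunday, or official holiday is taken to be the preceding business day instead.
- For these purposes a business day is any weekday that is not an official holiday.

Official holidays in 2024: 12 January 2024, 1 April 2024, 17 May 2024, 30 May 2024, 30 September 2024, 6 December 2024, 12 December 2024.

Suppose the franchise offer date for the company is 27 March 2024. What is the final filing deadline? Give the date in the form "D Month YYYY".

23 September 2024

180 calendar days after 27 March 2024 is 23 September 2024.
Since 23 September 2024 is a Monday and not a holiday, the date is unchanged.
Deadline: 23 September 2024.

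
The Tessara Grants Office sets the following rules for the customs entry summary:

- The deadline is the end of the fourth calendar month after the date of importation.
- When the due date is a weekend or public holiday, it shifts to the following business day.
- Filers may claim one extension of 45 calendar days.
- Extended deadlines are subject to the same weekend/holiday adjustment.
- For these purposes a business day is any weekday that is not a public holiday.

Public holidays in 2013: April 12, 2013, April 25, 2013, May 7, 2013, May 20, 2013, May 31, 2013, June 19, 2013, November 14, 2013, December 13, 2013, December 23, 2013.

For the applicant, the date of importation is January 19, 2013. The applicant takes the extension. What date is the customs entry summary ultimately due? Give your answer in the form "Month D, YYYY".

The fourth month after January 19, 2013 is May 2013, whose last day is May 31, 2013.
May 31, 2013 is a listed holiday, so it moves to the next business day, June 3, 2013 (Monday).
Add the 45 calendar-day extension to June 3, 2013: July 18, 2013.
Since July 18, 2013 is a Thursday and not a holiday, the date is unchanged.
So the filing is due July 18, 2013.

July 18, 2013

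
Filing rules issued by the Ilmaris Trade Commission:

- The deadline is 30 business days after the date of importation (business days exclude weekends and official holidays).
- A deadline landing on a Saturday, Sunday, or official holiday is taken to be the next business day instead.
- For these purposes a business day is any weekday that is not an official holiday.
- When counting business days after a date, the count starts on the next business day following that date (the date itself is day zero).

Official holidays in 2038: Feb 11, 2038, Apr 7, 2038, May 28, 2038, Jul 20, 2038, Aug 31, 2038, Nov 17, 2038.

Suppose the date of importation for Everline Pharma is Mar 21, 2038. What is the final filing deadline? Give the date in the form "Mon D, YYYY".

May 3, 2038

30 business days after Mar 21, 2038, excluding weekends and holidays, is May 3, 2038.
May 3, 2038 (Monday) is already a business day.
Deadline: May 3, 2038.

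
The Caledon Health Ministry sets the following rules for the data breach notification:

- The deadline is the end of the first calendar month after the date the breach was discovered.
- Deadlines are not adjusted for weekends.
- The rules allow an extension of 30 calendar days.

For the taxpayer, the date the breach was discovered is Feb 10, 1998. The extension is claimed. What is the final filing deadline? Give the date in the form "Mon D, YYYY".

Apr 30, 1998

1 month after Feb 10, 1998 is March 1998; that month ends on Mar 31, 1998.
Mar 31, 1998 is a Tuesday; no weekend or holiday adjustment applies.
The 30-calendar-day extension moves the deadline from Mar 31, 1998 to Apr 30, 1998.
No adjustment is made for weekends or holidays, so Apr 30, 1998 stands.
Final deadline: Apr 30, 1998.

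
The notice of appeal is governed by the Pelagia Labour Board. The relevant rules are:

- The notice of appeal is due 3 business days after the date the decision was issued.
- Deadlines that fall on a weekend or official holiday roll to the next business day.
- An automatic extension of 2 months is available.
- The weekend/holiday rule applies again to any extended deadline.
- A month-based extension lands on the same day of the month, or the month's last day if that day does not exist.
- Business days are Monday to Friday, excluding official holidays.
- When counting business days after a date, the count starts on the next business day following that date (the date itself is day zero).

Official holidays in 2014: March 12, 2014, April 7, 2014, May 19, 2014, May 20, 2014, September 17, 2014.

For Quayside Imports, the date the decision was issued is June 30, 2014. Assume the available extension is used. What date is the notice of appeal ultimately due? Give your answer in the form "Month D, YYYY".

September 3, 2014

Starting the day after June 30, 2014 and counting 3 business days lands on July 3, 2014.
July 3, 2014 (Thursday) is already a business day.
Add 2 months to July 3, 2014: September 3, 2014.
September 3, 2014 falls on a Wednesday, which is a business day, so no adjustment is needed.
Deadline: September 3, 2014.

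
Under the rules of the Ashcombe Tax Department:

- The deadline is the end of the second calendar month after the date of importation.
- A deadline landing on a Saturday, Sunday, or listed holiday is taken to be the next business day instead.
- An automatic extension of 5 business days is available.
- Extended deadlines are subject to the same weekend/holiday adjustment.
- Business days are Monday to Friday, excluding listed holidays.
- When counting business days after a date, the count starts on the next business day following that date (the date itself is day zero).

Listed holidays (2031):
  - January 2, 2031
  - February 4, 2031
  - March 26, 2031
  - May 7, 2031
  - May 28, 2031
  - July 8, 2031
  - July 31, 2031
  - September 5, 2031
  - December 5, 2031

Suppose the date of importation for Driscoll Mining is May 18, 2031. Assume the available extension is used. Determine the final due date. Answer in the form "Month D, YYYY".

2 months after May 18, 2031 is July 2031; that month ends on July 31, 2031.
July 31, 2031 is a listed holiday, so it moves to the next business day, August 1, 2031 (Friday).
Applying the 5-business-day extension: 5 business days after August 1, 2031 is August 8, 2031.
August 8, 2031 falls on a Friday, which is a business day, so no adjustment is needed.
So the filing is due August 8, 2031.

August 8, 2031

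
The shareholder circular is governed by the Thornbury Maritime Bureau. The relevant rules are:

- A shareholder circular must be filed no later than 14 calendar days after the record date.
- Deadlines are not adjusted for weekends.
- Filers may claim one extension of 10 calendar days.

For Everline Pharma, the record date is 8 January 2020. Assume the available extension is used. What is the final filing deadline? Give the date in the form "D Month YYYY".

1 February 2020

Trigger date 8 January 2020 + 14 calendar days = 22 January 2020.
22 January 2020 falls on a Wednesday. The rules make no weekend/holiday allowance, so it remains 22 January 2020.
With the 10-day extension, 22 January 2020 becomes 1 February 2020.
1 February 2020 falls on a Saturday. The rules make no weekend/holiday allowance, so it remains 1 February 2020.
So the filing is due 1 February 2020.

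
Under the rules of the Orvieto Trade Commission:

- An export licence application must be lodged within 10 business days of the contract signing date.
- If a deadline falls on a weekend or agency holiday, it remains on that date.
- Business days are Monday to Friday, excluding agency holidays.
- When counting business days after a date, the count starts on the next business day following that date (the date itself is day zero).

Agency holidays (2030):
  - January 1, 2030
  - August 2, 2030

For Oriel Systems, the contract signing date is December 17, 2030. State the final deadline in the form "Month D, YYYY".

Starting the day after December 17, 2030 and counting 10 business days lands on December 31, 2030.
December 31, 2030 is a Tuesday; no weekend or holiday adjustment applies.
Deadline: December 31, 2030.

December 31, 2030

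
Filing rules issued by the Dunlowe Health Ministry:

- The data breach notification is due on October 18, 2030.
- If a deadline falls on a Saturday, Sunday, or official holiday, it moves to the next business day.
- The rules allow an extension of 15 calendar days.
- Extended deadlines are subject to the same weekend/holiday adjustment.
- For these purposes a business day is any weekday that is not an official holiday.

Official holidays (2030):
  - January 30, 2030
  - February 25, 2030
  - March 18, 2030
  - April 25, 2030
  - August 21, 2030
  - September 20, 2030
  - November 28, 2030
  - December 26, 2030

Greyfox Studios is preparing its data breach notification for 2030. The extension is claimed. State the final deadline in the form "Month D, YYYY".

November 4, 2030

The stated deadline is October 18, 2030.
October 18, 2030 (Friday) is already a business day.
Add the 15 calendar-day extension to October 18, 2030: November 2, 2030.
November 2, 2030 is a Saturday, so it moves to the next business day, November 4, 2030 (Monday).
The final due date is November 4, 2030.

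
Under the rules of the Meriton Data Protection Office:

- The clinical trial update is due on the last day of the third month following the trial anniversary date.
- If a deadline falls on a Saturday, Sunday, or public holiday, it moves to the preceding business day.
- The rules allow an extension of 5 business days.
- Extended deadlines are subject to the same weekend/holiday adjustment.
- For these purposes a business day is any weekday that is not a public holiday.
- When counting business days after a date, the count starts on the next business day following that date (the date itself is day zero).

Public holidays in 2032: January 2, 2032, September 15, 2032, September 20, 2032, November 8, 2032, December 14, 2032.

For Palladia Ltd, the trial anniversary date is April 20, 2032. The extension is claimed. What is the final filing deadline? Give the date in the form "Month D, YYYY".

3 months after April 20, 2032 is July 2032; that month ends on July 31, 2032.
Because July 31, 2032 is a Saturday, the deadline becomes July 30, 2032 (Friday).
The 5-business-day extension runs from July 30, 2032 to August 6, 2032.
Since August 6, 2032 is a Friday and not a holiday, the date is unchanged.
So the filing is due August 6, 2032.

August 6, 2032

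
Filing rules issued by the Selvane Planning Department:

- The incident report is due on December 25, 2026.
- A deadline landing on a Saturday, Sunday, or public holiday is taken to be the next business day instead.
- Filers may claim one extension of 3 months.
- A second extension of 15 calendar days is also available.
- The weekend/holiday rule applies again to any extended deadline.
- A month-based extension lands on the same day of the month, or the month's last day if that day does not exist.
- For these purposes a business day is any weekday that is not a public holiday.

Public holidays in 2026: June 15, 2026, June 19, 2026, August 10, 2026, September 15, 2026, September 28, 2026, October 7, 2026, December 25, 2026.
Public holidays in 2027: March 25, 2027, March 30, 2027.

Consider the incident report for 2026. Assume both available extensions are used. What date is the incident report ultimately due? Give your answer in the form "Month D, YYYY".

The stated deadline is December 25, 2026.
December 25, 2026 is a listed holiday, so it moves to the next business day, December 28, 2026 (Monday).
Applying the 3 months extension: 3 months after December 28, 2026 is March 28, 2027.
Because March 28, 2027 is a Sunday, the deadline becomes March 29, 2027 (Monday).
With the 15-day extension, March 29, 2027 becomes April 13, 2027.
April 13, 2027 (Tuesday) is already a business day.
The final due date is April 13, 2027.

April 13, 2027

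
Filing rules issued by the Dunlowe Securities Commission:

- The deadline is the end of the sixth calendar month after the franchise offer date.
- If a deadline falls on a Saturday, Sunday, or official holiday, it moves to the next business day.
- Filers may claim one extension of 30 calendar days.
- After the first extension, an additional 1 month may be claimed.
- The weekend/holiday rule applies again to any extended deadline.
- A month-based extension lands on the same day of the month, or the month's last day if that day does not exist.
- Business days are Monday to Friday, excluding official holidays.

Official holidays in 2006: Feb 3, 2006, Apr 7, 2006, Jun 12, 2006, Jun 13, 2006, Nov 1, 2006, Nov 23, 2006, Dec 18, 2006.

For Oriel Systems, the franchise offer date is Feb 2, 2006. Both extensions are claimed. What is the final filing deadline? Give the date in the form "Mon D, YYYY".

Nov 2, 2006

6 months after Feb 2, 2006 falls in August 2006; the last day of that month is Aug 31, 2006.
Aug 31, 2006 falls on a Thursday, which is a business day, so no adjustment is needed.
Applying the 30-calendar-day extension: Aug 31, 2006 + 30 days = Sep 30, 2006.
Sep 30, 2006 falls on a Saturday. Rolling to the next business day gives Oct 2, 2006, a Monday.
Applying the 1 month extension: 1 month after Oct 2, 2006 is Nov 2, 2006.
Nov 2, 2006 is a Thursday and not a listed holiday, so it stands.
So the filing is due Nov 2, 2006.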